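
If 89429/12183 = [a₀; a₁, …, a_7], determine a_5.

89429 = 7·12183 + 4148, so a_0 = 7
12183 = 2·4148 + 3887, so a_1 = 2
4148 = 1·3887 + 261, so a_2 = 1
3887 = 14·261 + 233, so a_3 = 14
261 = 1·233 + 28, so a_4 = 1
233 = 8·28 + 9, so a_5 = 8

8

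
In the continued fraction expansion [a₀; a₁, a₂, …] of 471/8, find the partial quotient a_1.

1

Repeatedly divide and take the remainder:
⌊471/8⌋ = 58, remainder 7
⌊8/7⌋ = 1, remainder 1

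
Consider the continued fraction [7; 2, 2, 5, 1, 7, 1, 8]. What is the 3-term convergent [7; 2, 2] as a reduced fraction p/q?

37/5

Work from the innermost term outward:
Start with 2.
2 + 1/(2/1) = 2 + 1/2 = 5/2
7 + 1/(5/2) = 7 + 2/5 = 37/5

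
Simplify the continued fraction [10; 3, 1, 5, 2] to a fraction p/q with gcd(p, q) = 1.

513/50

a_0 = 10: 10/1
a_1 = 3: 31/3
a_2 = 1: 41/4
a_3 = 5: 236/23
a_4 = 2: 513/50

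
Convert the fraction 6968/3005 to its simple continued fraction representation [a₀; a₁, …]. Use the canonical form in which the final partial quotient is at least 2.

Apply division with remainder until the remainder is 0:
6968 = 2·3005 + 958, so a_0 = 2
3005 = 3·958 + 131, so a_1 = 3
958 = 7·131 + 41, so a_2 = 7
131 = 3·41 + 8, so a_3 = 3
41 = 5·8 + 1, so a_4 = 5
8 = 8·1 + 0, so a_5 = 8

[2; 3, 7, 3, 5, 8]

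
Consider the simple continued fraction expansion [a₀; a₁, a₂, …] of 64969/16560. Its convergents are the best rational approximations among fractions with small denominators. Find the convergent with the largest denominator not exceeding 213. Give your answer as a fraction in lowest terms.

a_0 = 3: 3/1  (≤ bound)
a_1 = 1: 4/1  (≤ bound)
a_2 = 12: 51/13  (≤ bound)
a_3 = 34: 1738/443  (> 213, stop)

51/13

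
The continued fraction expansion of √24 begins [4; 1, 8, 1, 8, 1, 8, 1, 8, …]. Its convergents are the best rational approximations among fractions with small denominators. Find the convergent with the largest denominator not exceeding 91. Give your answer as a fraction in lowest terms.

List convergents until the denominator exceeds the bound:
a_0 = 4: 4/1  (≤ bound)
a_1 = 1: 5/1  (≤ bound)
a_2 = 8: 44/9  (≤ bound)
a_3 = 1: 49/10  (≤ bound)
a_4 = 8: 436/89  (≤ bound)
a_5 = 1: 485/99  (> 91, stop)

436/89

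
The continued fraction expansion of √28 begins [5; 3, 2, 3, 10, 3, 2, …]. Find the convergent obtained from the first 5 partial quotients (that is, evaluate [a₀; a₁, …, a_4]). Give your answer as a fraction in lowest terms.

1307/247

Start with 10.
3 + 1/(10/1) = 3 + 1/10 = 31/10
2 + 1/(31/10) = 2 + 10/31 = 72/31
3 + 1/(72/31) = 3 + 31/72 = 247/72
5 + 1/(247/72) = 5 + 72/247 = 1307/247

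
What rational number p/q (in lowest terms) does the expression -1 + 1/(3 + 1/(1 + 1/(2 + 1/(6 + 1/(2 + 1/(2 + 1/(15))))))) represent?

a_0 = -1: -1/1
a_1 = 3: -2/3
a_2 = 1: -3/4
a_3 = 2: -8/11
a_4 = 6: -51/70
a_5 = 2: -110/151
a_6 = 2: -271/372
a_7 = 15: -4175/5731

-4175/5731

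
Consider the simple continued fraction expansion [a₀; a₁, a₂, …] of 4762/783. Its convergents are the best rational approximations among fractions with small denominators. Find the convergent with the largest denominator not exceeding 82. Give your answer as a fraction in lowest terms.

a_0 = 6: 6/1  (≤ bound)
a_1 = 12: 73/12  (≤ bound)
a_2 = 4: 298/49  (≤ bound)
a_3 = 3: 967/159  (> 82, stop)

298/49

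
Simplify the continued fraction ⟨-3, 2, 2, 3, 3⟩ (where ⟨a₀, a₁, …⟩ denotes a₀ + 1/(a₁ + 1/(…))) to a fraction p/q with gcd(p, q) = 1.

Start with 3.
3 + 1/(3/1) = 3 + 1/3 = 10/3
2 + 1/(10/3) = 2 + 3/10 = 23/10
2 + 1/(23/10) = 2 + 10/23 = 56/23
-3 + 1/(56/23) = -3 + 23/56 = -145/56

-145/56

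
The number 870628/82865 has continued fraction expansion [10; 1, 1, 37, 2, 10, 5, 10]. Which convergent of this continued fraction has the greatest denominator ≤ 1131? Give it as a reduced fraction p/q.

a_0 = 10: 10/1  (≤ bound)
a_1 = 1: 11/1  (≤ bound)
a_2 = 1: 21/2  (≤ bound)
a_3 = 37: 788/75  (≤ bound)
a_4 = 2: 1597/152  (≤ bound)
a_5 = 10: 16758/1595  (> 1131, stop)

1597/152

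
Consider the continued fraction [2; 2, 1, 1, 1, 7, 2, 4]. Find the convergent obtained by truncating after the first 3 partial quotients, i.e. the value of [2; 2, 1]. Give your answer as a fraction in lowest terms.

7/3

Start with 1.
2 + 1/(1/1) = 2 + 1/1 = 3/1
2 + 1/(3/1) = 2 + 1/3 = 7/3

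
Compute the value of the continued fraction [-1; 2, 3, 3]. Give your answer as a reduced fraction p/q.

-13/23

a_0 = -1: -1/1
a_1 = 2: -1/2
a_2 = 3: -4/7
a_3 = 3: -13/23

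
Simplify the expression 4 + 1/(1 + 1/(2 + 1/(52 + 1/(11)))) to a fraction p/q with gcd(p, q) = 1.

Start with 11.
52 + 1/(11/1) = 52 + 1/11 = 573/11
2 + 1/(573/11) = 2 + 11/573 = 1157/573
1 + 1/(1157/573) = 1 + 573/1157 = 1730/1157
4 + 1/(1730/1157) = 4 + 1157/1730 = 8077/1730

8077/1730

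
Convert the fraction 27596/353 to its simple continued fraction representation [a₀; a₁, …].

Run the Euclidean algorithm, recording each quotient:
27596 = 78·353 + 62, so a_0 = 78
353 = 5·62 + 43, so a_1 = 5
62 = 1·43 + 19, so a_2 = 1
43 = 2·19 + 5, so a_3 = 2
19 = 3·5 + 4, so a_4 = 3
5 = 1·4 + 1, so a_5 = 1
4 = 4·1 + 0, so a_6 = 4

[78; 5, 1, 2, 3, 1, 4]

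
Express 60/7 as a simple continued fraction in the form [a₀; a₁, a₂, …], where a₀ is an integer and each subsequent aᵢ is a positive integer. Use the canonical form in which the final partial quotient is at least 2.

Run the Euclidean algorithm, recording each quotient:
60 ÷ 7 → quotient 8, remainder 4
7 ÷ 4 → quotient 1, remainder 3
4 ÷ 3 → quotient 1, remainder 1
3 ÷ 1 → quotient 3, remainder 0

[8; 1, 1, 3]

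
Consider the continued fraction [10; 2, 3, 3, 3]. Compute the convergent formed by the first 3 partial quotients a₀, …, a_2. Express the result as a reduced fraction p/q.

73/7

a_0 = 10: 10/1
a_1 = 2: 21/2
a_2 = 3: 73/7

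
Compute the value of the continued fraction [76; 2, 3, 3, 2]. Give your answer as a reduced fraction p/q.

4051/53

a_0 = 76: 76/1
a_1 = 2: 153/2
a_2 = 3: 535/7
a_3 = 3: 1758/23
a_4 = 2: 4051/53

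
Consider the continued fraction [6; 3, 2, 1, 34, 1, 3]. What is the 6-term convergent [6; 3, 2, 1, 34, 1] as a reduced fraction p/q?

2249/357

Use the convergent recurrence hₖ = aₖ·hₖ₋₁ + hₖ₋₂ (and likewise for the denominators kₖ):
a_0 = 6: 6/1
a_1 = 3: 19/3
a_2 = 2: 44/7
a_3 = 1: 63/10
a_4 = 34: 2186/347
a_5 = 1: 2249/357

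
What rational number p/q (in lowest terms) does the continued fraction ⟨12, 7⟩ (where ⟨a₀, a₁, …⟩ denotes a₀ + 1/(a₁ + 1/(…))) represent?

Collapse the nested fraction from the inside out:
Start with 7.
12 + 1/(7/1) = 12 + 1/7 = 85/7

85/7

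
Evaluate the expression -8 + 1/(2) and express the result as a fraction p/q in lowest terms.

Collapse the nested fraction from the inside out:
Start with 2.
-8 + 1/(2/1) = -8 + 1/2 = -15/2

-15/2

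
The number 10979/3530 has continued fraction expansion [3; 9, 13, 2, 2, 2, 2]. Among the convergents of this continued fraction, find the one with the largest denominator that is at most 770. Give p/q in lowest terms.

List convergents until the denominator exceeds the bound:
a_0 = 3: 3/1  (≤ bound)
a_1 = 9: 28/9  (≤ bound)
a_2 = 13: 367/118  (≤ bound)
a_3 = 2: 762/245  (≤ bound)
a_4 = 2: 1891/608  (≤ bound)
a_5 = 2: 4544/1461  (> 770, stop)

1891/608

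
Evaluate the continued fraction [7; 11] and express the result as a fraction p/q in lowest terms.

78/11

Start with 11.
7 + 1/(11/1) = 7 + 1/11 = 78/11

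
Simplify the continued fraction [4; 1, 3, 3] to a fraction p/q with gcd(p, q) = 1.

Starting at the tail and folding back:
Start with 3.
3 + 1/(3/1) = 3 + 1/3 = 10/3
1 + 1/(10/3) = 1 + 3/10 = 13/10
4 + 1/(13/10) = 4 + 10/13 = 62/13

62/13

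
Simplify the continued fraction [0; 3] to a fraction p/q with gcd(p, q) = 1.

Start with 3.
0 + 1/(3/1) = 0 + 1/3 = 1/3

1/3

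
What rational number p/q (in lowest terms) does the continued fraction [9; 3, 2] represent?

Start with 2.
3 + 1/(2/1) = 3 + 1/2 = 7/2
9 + 1/(7/2) = 9 + 2/7 = 65/7

65/7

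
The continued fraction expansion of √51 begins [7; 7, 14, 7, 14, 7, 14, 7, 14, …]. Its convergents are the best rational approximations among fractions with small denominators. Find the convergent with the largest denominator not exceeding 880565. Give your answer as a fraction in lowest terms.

a_0 = 7: 7/1  (≤ bound)
a_1 = 7: 50/7  (≤ bound)
a_2 = 14: 707/99  (≤ bound)
a_3 = 7: 4999/700  (≤ bound)
a_4 = 14: 70693/9899  (≤ bound)
a_5 = 7: 499850/69993  (≤ bound)
a_6 = 14: 7068593/989801  (> 880565, stop)

499850/69993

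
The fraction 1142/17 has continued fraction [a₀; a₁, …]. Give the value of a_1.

5

1142 = 67·17 + 3, so a_0 = 67
17 = 5·3 + 2, so a_1 = 5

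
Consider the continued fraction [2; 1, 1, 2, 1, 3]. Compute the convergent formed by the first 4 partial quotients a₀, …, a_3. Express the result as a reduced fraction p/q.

13/5

Start with 2.
1 + 1/(2/1) = 1 + 1/2 = 3/2
1 + 1/(3/2) = 1 + 2/3 = 5/3
2 + 1/(5/3) = 2 + 3/5 = 13/5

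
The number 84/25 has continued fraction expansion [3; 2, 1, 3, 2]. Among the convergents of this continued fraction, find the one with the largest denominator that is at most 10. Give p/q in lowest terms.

List convergents until the denominator exceeds the bound:
a_0 = 3: 3/1  (≤ bound)
a_1 = 2: 7/2  (≤ bound)
a_2 = 1: 10/3  (≤ bound)
a_3 = 3: 37/11  (> 10, stop)

10/3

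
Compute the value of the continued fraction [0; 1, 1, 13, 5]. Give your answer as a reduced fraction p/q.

71/137

Work from the innermost term outward:
Start with 5.
13 + 1/(5/1) = 13 + 1/5 = 66/5
1 + 1/(66/5) = 1 + 5/66 = 71/66
1 + 1/(71/66) = 1 + 66/71 = 137/71
0 + 1/(137/71) = 0 + 71/137 = 71/137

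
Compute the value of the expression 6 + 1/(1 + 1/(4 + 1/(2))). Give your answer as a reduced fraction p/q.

Start with 2.
4 + 1/(2/1) = 4 + 1/2 = 9/2
1 + 1/(9/2) = 1 + 2/9 = 11/9
6 + 1/(11/9) = 6 + 9/11 = 75/11

75/11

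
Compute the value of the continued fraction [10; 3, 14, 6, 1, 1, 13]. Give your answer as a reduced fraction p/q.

a_0 = 10: 10/1
a_1 = 3: 31/3
a_2 = 14: 444/43
a_3 = 6: 2695/261
a_4 = 1: 3139/304
a_5 = 1: 5834/565
a_6 = 13: 78981/7649

78981/7649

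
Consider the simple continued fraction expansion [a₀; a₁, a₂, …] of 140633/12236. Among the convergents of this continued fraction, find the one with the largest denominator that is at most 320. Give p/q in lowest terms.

3471/302

List convergents until the denominator exceeds the bound:
a_0 = 11: 11/1  (≤ bound)
a_1 = 2: 23/2  (≤ bound)
a_2 = 37: 862/75  (≤ bound)
a_3 = 3: 2609/227  (≤ bound)
a_4 = 1: 3471/302  (≤ bound)
a_5 = 3: 13022/1133  (> 320, stop)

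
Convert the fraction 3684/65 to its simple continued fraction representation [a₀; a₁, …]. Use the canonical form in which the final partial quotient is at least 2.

[56; 1, 2, 10, 2]

Repeatedly divide and take the remainder:
3684 = 56·65 + 44, so a_0 = 56
65 = 1·44 + 21, so a_1 = 1
44 = 2·21 + 2, so a_2 = 2
21 = 10·2 + 1, so a_3 = 10
2 = 2·1 + 0, so a_4 = 2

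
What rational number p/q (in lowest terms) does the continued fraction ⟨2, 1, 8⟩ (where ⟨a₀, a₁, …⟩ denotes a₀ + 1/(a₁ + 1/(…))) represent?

a_0 = 2: 2/1
a_1 = 1: 3/1
a_2 = 8: 26/9

26/9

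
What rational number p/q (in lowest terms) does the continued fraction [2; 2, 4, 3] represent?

a_0 = 2: 2/1
a_1 = 2: 5/2
a_2 = 4: 22/9
a_3 = 3: 71/29

71/29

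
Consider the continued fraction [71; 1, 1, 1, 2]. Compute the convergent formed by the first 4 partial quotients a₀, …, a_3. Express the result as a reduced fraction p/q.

Collapse the nested fraction from the inside out:
Start with 1.
1 + 1/(1/1) = 1 + 1/1 = 2/1
1 + 1/(2/1) = 1 + 1/2 = 3/2
71 + 1/(3/2) = 71 + 2/3 = 215/3

215/3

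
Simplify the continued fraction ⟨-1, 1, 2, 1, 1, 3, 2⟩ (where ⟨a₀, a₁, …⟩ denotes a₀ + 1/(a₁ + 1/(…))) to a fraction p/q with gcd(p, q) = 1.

-16/57

a_0 = -1: -1/1
a_1 = 1: 0/1
a_2 = 2: -1/3
a_3 = 1: -1/4
a_4 = 1: -2/7
a_5 = 3: -7/25
a_6 = 2: -16/57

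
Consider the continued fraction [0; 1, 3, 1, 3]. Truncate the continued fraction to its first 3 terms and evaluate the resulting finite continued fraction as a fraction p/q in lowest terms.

3/4

Build up convergents one term at a time:
a_0 = 0: 0/1
a_1 = 1: 1/1
a_2 = 3: 3/4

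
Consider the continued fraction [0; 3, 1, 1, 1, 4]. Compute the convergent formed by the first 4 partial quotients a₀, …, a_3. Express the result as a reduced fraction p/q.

2/7

a_0 = 0: 0/1
a_1 = 3: 1/3
a_2 = 1: 1/4
a_3 = 1: 2/7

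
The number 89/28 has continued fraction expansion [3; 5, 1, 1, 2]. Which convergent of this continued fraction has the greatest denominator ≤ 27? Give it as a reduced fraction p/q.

List convergents until the denominator exceeds the bound:
a_0 = 3: 3/1  (≤ bound)
a_1 = 5: 16/5  (≤ bound)
a_2 = 1: 19/6  (≤ bound)
a_3 = 1: 35/11  (≤ bound)
a_4 = 2: 89/28  (> 27, stop)

35/11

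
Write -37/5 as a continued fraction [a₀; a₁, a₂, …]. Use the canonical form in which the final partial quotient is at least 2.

-37 ÷ 5 → quotient -8, remainder 3
5 ÷ 3 → quotient 1, remainder 2
3 ÷ 2 → quotient 1, remainder 1
2 ÷ 1 → quotient 2, remainder 0

[-8; 1, 1, 2]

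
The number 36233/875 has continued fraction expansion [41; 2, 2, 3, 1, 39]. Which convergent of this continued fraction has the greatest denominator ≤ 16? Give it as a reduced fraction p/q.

List convergents until the denominator exceeds the bound:
a_0 = 41: 41/1  (≤ bound)
a_1 = 2: 83/2  (≤ bound)
a_2 = 2: 207/5  (≤ bound)
a_3 = 3: 704/17  (> 16, stop)

207/5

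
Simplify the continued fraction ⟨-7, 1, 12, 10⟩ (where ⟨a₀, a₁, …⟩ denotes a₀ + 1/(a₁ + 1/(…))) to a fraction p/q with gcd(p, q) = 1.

-796/131

a_0 = -7: -7/1
a_1 = 1: -6/1
a_2 = 12: -79/13
a_3 = 10: -796/131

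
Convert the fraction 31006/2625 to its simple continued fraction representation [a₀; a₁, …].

31006 = 11·2625 + 2131, so a_0 = 11
2625 = 1·2131 + 494, so a_1 = 1
2131 = 4·494 + 155, so a_2 = 4
494 = 3·155 + 29, so a_3 = 3
155 = 5·29 + 10, so a_4 = 5
29 = 2·10 + 9, so a_5 = 2
10 = 1·9 + 1, so a_6 = 1
9 = 9·1 + 0, so a_7 = 9

[11; 1, 4, 3, 5, 2, 1, 9]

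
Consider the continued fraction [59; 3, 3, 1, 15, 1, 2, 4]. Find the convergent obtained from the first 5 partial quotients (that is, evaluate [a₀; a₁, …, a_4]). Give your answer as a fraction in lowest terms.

12158/205

a_0 = 59: 59/1
a_1 = 3: 178/3
a_2 = 3: 593/10
a_3 = 1: 771/13
a_4 = 15: 12158/205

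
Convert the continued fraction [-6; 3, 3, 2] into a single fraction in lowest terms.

Collapse the nested fraction from the inside out:
Start with 2.
3 + 1/(2/1) = 3 + 1/2 = 7/2
3 + 1/(7/2) = 3 + 2/7 = 23/7
-6 + 1/(23/7) = -6 + 7/23 = -131/23

-131/23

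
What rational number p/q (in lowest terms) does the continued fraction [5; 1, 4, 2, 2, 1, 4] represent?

Start with 4.
1 + 1/(4/1) = 1 + 1/4 = 5/4
2 + 1/(5/4) = 2 + 4/5 = 14/5
2 + 1/(14/5) = 2 + 5/14 = 33/14
4 + 1/(33/14) = 4 + 14/33 = 146/33
1 + 1/(146/33) = 1 + 33/146 = 179/146
5 + 1/(179/146) = 5 + 146/179 = 1041/179

1041/179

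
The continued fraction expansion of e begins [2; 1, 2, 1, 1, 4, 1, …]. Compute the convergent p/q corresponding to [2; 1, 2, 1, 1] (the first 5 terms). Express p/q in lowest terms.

Work from the innermost term outward:
Start with 1.
1 + 1/(1/1) = 1 + 1/1 = 2/1
2 + 1/(2/1) = 2 + 1/2 = 5/2
1 + 1/(5/2) = 1 + 2/5 = 7/5
2 + 1/(7/5) = 2 + 5/7 = 19/7

19/7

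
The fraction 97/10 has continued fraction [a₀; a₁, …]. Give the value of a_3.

Repeatedly divide and take the remainder:
⌊97/10⌋ = 9, remainder 7
⌊10/7⌋ = 1, remainder 3
⌊7/3⌋ = 2, remainder 1
⌊3/1⌋ = 3, remainder 0

3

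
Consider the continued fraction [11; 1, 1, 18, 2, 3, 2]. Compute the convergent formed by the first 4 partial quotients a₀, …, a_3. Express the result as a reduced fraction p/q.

a_0 = 11: 11/1
a_1 = 1: 12/1
a_2 = 1: 23/2
a_3 = 18: 426/37

426/37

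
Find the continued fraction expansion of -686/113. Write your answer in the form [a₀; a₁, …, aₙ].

[-7; 1, 13, 8]

⌊-686/113⌋ = -7, remainder 105
⌊113/105⌋ = 1, remainder 8
⌊105/8⌋ = 13, remainder 1
⌊8/1⌋ = 8, remainder 0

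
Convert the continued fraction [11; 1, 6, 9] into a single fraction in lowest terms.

759/64

a_0 = 11: 11/1
a_1 = 1: 12/1
a_2 = 6: 83/7
a_3 = 9: 759/64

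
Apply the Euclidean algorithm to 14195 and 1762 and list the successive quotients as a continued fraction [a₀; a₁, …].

[8; 17, 1, 3, 1, 19]

Apply division with remainder until the remainder is 0:
14195 = 8·1762 + 99, so a_0 = 8
1762 = 17·99 + 79, so a_1 = 17
99 = 1·79 + 20, so a_2 = 1
79 = 3·20 + 19, so a_3 = 3
20 = 1·19 + 1, so a_4 = 1
19 = 19·1 + 0, so a_5 = 19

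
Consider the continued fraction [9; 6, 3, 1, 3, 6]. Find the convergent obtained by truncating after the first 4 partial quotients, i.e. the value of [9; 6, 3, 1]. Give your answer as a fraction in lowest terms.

229/25

a_0 = 9: 9/1
a_1 = 6: 55/6
a_2 = 3: 174/19
a_3 = 1: 229/25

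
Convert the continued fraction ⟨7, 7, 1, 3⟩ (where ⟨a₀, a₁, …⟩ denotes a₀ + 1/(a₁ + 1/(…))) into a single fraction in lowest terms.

221/31

Work from the innermost term outward:
Start with 3.
1 + 1/(3/1) = 1 + 1/3 = 4/3
7 + 1/(4/3) = 7 + 3/4 = 31/4
7 + 1/(31/4) = 7 + 4/31 = 221/31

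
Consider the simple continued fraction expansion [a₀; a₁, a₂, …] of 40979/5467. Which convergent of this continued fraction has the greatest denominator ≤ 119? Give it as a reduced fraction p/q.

877/117

List convergents until the denominator exceeds the bound:
a_0 = 7: 7/1  (≤ bound)
a_1 = 2: 15/2  (≤ bound)
a_2 = 57: 862/115  (≤ bound)
a_3 = 1: 877/117  (≤ bound)
a_4 = 1: 1739/232  (> 119, stop)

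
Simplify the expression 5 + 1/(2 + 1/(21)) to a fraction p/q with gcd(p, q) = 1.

236/43

Start with 21.
2 + 1/(21/1) = 2 + 1/21 = 43/21
5 + 1/(43/21) = 5 + 21/43 = 236/43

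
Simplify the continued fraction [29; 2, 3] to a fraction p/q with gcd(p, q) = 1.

Compute successive convergents:
a_0 = 29: 29/1
a_1 = 2: 59/2
a_2 = 3: 206/7

206/7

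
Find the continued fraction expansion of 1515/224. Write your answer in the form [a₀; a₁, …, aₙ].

1515 = 6·224 + 171, so a_0 = 6
224 = 1·171 + 53, so a_1 = 1
171 = 3·53 + 12, so a_2 = 3
53 = 4·12 + 5, so a_3 = 4
12 = 2·5 + 2, so a_4 = 2
5 = 2·2 + 1, so a_5 = 2
2 = 2·1 + 0, so a_6 = 2

[6; 1, 3, 4, 2, 2, 2]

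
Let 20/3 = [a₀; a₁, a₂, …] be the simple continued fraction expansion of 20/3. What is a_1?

1

20 = 6·3 + 2, so a_0 = 6
3 = 1·2 + 1, so a_1 = 1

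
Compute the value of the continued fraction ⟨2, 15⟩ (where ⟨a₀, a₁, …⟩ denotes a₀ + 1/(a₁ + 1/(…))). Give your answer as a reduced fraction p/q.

a_0 = 2: 2/1
a_1 = 15: 31/15

31/15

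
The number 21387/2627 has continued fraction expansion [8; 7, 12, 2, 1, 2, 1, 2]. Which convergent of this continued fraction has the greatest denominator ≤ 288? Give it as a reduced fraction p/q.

2133/262

a_0 = 8: 8/1  (≤ bound)
a_1 = 7: 57/7  (≤ bound)
a_2 = 12: 692/85  (≤ bound)
a_3 = 2: 1441/177  (≤ bound)
a_4 = 1: 2133/262  (≤ bound)
a_5 = 2: 5707/701  (> 288, stop)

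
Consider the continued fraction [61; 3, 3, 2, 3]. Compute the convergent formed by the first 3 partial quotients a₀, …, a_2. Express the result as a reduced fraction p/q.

a_0 = 61: 61/1
a_1 = 3: 184/3
a_2 = 3: 613/10

613/10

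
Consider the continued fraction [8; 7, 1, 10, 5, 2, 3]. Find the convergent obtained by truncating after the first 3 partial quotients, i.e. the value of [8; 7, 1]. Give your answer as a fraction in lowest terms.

65/8

Use the convergent recurrence hₖ = aₖ·hₖ₋₁ + hₖ₋₂ (and likewise for the denominators kₖ):
a_0 = 8: 8/1
a_1 = 7: 57/7
a_2 = 1: 65/8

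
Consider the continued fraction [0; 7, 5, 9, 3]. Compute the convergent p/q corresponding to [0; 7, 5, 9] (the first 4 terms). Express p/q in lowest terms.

46/331

a_0 = 0: 0/1
a_1 = 7: 1/7
a_2 = 5: 5/36
a_3 = 9: 46/331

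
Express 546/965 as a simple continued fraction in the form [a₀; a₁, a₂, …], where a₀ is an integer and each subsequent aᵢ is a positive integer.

Apply division with remainder until the remainder is 0:
546 = 0·965 + 546, so a_0 = 0
965 = 1·546 + 419, so a_1 = 1
546 = 1·419 + 127, so a_2 = 1
419 = 3·127 + 38, so a_3 = 3
127 = 3·38 + 13, so a_4 = 3
38 = 2·13 + 12, so a_5 = 2
13 = 1·12 + 1, so a_6 = 1
12 = 12·1 + 0, so a_7 = 12

[0; 1, 1, 3, 3, 2, 1, 12]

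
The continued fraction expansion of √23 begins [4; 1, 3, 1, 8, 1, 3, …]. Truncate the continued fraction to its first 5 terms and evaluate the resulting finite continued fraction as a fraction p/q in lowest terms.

211/44

Start with 8.
1 + 1/(8/1) = 1 + 1/8 = 9/8
3 + 1/(9/8) = 3 + 8/9 = 35/9
1 + 1/(35/9) = 1 + 9/35 = 44/35
4 + 1/(44/35) = 4 + 35/44 = 211/44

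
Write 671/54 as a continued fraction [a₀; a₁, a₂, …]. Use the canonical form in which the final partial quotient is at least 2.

[12; 2, 2, 1, 7]

Repeatedly divide and take the remainder:
⌊671/54⌋ = 12, remainder 23
⌊54/23⌋ = 2, remainder 8
⌊23/8⌋ = 2, remainder 7
⌊8/7⌋ = 1, remainder 1
⌊7/1⌋ = 7, remainder 0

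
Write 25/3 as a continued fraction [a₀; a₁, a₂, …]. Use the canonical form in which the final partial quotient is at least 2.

25 ÷ 3 → quotient 8, remainder 1
3 ÷ 1 → quotient 3, remainder 0

[8; 3]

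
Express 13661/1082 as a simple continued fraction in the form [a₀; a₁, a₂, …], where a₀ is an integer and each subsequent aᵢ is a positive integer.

[12; 1, 1, 1, 2, 22, 6]

⌊13661/1082⌋ = 12, remainder 677
⌊1082/677⌋ = 1, remainder 405
⌊677/405⌋ = 1, remainder 272
⌊405/272⌋ = 1, remainder 133
⌊272/133⌋ = 2, remainder 6
⌊133/6⌋ = 22, remainder 1
⌊6/1⌋ = 6, remainder 0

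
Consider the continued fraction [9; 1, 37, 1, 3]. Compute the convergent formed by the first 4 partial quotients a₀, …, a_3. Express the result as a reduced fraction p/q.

Start with 1.
37 + 1/(1/1) = 37 + 1/1 = 38/1
1 + 1/(38/1) = 1 + 1/38 = 39/38
9 + 1/(39/38) = 9 + 38/39 = 389/39

389/39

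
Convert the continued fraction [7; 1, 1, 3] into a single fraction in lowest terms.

Start with 3.
1 + 1/(3/1) = 1 + 1/3 = 4/3
1 + 1/(4/3) = 1 + 3/4 = 7/4
7 + 1/(7/4) = 7 + 4/7 = 53/7

53/7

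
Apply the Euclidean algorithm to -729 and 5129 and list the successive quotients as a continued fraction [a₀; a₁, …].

[-1; 1, 6, 28, 26]

-729 ÷ 5129 → quotient -1, remainder 4400
5129 ÷ 4400 → quotient 1, remainder 729
4400 ÷ 729 → quotient 6, remainder 26
729 ÷ 26 → quotient 28, remainder 1
26 ÷ 1 → quotient 26, remainder 0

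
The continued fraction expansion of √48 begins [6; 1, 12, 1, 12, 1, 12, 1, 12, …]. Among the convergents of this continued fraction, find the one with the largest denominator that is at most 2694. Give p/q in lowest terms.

a_0 = 6: 6/1  (≤ bound)
a_1 = 1: 7/1  (≤ bound)
a_2 = 12: 90/13  (≤ bound)
a_3 = 1: 97/14  (≤ bound)
a_4 = 12: 1254/181  (≤ bound)
a_5 = 1: 1351/195  (≤ bound)
a_6 = 12: 17466/2521  (≤ bound)
a_7 = 1: 18817/2716  (> 2694, stop)

17466/2521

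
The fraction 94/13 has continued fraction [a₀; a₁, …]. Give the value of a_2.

Apply division with remainder until the remainder is 0:
94 ÷ 13 → quotient 7, remainder 3
13 ÷ 3 → quotient 4, remainder 1
3 ÷ 1 → quotient 3, remainder 0

3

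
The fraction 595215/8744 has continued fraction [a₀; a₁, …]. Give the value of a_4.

Apply division with remainder until the remainder is 0:
595215 = 68·8744 + 623, so a_0 = 68
8744 = 14·623 + 22, so a_1 = 14
623 = 28·22 + 7, so a_2 = 28
22 = 3·7 + 1, so a_3 = 3
7 = 7·1 + 0, so a_4 = 7

7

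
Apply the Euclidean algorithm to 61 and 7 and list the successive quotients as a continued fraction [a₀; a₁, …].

[8; 1, 2, 2]

Apply division with remainder until the remainder is 0:
61 ÷ 7 → quotient 8, remainder 5
7 ÷ 5 → quotient 1, remainder 2
5 ÷ 2 → quotient 2, remainder 1
2 ÷ 1 → quotient 2, remainder 0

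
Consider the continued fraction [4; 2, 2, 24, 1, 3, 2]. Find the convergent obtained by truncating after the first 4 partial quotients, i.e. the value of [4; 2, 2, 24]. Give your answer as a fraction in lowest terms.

537/122

Build up convergents one term at a time:
a_0 = 4: 4/1
a_1 = 2: 9/2
a_2 = 2: 22/5
a_3 = 24: 537/122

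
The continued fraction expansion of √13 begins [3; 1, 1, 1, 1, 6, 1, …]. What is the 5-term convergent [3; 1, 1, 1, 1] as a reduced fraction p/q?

18/5

Start with 1.
1 + 1/(1/1) = 1 + 1/1 = 2/1
1 + 1/(2/1) = 1 + 1/2 = 3/2
1 + 1/(3/2) = 1 + 2/3 = 5/3
3 + 1/(5/3) = 3 + 3/5 = 18/5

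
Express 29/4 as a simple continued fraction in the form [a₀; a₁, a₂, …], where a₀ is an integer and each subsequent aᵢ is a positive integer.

[7; 4]

⌊29/4⌋ = 7, remainder 1
⌊4/1⌋ = 4, remainder 0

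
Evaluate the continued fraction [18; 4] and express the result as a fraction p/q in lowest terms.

Start with 4.
18 + 1/(4/1) = 18 + 1/4 = 73/4

73/4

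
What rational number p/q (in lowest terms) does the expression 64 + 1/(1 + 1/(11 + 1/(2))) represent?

a_0 = 64: 64/1
a_1 = 1: 65/1
a_2 = 11: 779/12
a_3 = 2: 1623/25

1623/25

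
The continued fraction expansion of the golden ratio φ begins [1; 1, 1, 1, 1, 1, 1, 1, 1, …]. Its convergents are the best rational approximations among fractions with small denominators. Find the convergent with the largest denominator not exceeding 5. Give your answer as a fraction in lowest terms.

8/5

a_0 = 1: 1/1  (≤ bound)
a_1 = 1: 2/1  (≤ bound)
a_2 = 1: 3/2  (≤ bound)
a_3 = 1: 5/3  (≤ bound)
a_4 = 1: 8/5  (≤ bound)
a_5 = 1: 13/8  (> 5, stop)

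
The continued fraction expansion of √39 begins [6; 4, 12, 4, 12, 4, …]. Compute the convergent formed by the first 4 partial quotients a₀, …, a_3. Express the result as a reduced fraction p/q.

1249/200

Collapse the nested fraction from the inside out:
Start with 4.
12 + 1/(4/1) = 12 + 1/4 = 49/4
4 + 1/(49/4) = 4 + 4/49 = 200/49
6 + 1/(200/49) = 6 + 49/200 = 1249/200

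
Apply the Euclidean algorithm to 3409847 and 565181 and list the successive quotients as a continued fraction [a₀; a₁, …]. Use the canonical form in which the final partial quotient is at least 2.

3409847 ÷ 565181 → quotient 6, remainder 18761
565181 ÷ 18761 → quotient 30, remainder 2351
18761 ÷ 2351 → quotient 7, remainder 2304
2351 ÷ 2304 → quotient 1, remainder 47
2304 ÷ 47 → quotient 49, remainder 1
47 ÷ 1 → quotient 47, remainder 0

[6; 30, 7, 1, 49, 47]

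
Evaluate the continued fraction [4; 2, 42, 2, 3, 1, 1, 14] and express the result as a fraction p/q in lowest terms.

Use the convergent recurrence hₖ = aₖ·hₖ₋₁ + hₖ₋₂ (and likewise for the denominators kₖ):
a_0 = 4: 4/1
a_1 = 2: 9/2
a_2 = 42: 382/85
a_3 = 2: 773/172
a_4 = 3: 2701/601
a_5 = 1: 3474/773
a_6 = 1: 6175/1374
a_7 = 14: 89924/20009

89924/20009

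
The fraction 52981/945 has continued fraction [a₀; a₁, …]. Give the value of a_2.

2

Apply division with remainder until the remainder is 0:
52981 = 56·945 + 61, so a_0 = 56
945 = 15·61 + 30, so a_1 = 15
61 = 2·30 + 1, so a_2 = 2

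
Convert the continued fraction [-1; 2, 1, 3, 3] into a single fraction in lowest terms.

-23/36

Compute successive convergents:
a_0 = -1: -1/1
a_1 = 2: -1/2
a_2 = 1: -2/3
a_3 = 3: -7/11
a_4 = 3: -23/36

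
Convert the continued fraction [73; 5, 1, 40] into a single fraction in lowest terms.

17926/245

a_0 = 73: 73/1
a_1 = 5: 366/5
a_2 = 1: 439/6
a_3 = 40: 17926/245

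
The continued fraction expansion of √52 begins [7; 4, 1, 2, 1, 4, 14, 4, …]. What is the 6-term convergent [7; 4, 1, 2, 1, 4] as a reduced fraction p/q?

649/90

Start with 4.
1 + 1/(4/1) = 1 + 1/4 = 5/4
2 + 1/(5/4) = 2 + 4/5 = 14/5
1 + 1/(14/5) = 1 + 5/14 = 19/14
4 + 1/(19/14) = 4 + 14/19 = 90/19
7 + 1/(90/19) = 7 + 19/90 = 649/90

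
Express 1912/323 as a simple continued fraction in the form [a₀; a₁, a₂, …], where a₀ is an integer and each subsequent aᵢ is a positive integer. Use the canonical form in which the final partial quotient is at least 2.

1912 ÷ 323 → quotient 5, remainder 297
323 ÷ 297 → quotient 1, remainder 26
297 ÷ 26 → quotient 11, remainder 11
26 ÷ 11 → quotient 2, remainder 4
11 ÷ 4 → quotient 2, remainder 3
4 ÷ 3 → quotient 1, remainder 1
3 ÷ 1 → quotient 3, remainder 0

[5; 1, 11, 2, 2, 1, 3]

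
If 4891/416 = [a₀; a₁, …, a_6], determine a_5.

4891 = 11·416 + 315, so a_0 = 11
416 = 1·315 + 101, so a_1 = 1
315 = 3·101 + 12, so a_2 = 3
101 = 8·12 + 5, so a_3 = 8
12 = 2·5 + 2, so a_4 = 2
5 = 2·2 + 1, so a_5 = 2

2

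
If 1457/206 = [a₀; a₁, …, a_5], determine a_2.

1457 = 7·206 + 15, so a_0 = 7
206 = 13·15 + 11, so a_1 = 13
15 = 1·11 + 4, so a_2 = 1

1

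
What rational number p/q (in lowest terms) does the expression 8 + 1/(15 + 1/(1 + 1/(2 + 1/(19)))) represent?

7330/909

a_0 = 8: 8/1
a_1 = 15: 121/15
a_2 = 1: 129/16
a_3 = 2: 379/47
a_4 = 19: 7330/909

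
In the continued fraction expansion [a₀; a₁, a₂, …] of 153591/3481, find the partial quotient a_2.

6

Repeatedly divide and take the remainder:
⌊153591/3481⌋ = 44, remainder 427
⌊3481/427⌋ = 8, remainder 65
⌊427/65⌋ = 6, remainder 37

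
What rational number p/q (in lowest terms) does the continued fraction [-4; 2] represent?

Start with 2.
-4 + 1/(2/1) = -4 + 1/2 = -7/2

-7/2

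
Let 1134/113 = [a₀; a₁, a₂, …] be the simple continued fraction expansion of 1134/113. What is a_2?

Run the Euclidean algorithm, recording each quotient:
⌊1134/113⌋ = 10, remainder 4
⌊113/4⌋ = 28, remainder 1
⌊4/1⌋ = 4, remainder 0

4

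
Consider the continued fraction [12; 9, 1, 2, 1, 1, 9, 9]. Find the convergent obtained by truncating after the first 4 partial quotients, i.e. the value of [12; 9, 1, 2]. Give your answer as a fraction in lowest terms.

351/29

Start with 2.
1 + 1/(2/1) = 1 + 1/2 = 3/2
9 + 1/(3/2) = 9 + 2/3 = 29/3
12 + 1/(29/3) = 12 + 3/29 = 351/29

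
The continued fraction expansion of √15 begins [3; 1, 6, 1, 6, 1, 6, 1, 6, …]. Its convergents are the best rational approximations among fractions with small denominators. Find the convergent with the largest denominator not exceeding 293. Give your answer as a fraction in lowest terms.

a_0 = 3: 3/1  (≤ bound)
a_1 = 1: 4/1  (≤ bound)
a_2 = 6: 27/7  (≤ bound)
a_3 = 1: 31/8  (≤ bound)
a_4 = 6: 213/55  (≤ bound)
a_5 = 1: 244/63  (≤ bound)
a_6 = 6: 1677/433  (> 293, stop)

244/63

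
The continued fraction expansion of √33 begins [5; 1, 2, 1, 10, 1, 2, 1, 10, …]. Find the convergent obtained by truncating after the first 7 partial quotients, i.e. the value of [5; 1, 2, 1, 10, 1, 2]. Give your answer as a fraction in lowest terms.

Use the convergent recurrence hₖ = aₖ·hₖ₋₁ + hₖ₋₂ (and likewise for the denominators kₖ):
a_0 = 5: 5/1
a_1 = 1: 6/1
a_2 = 2: 17/3
a_3 = 1: 23/4
a_4 = 10: 247/43
a_5 = 1: 270/47
a_6 = 2: 787/137

787/137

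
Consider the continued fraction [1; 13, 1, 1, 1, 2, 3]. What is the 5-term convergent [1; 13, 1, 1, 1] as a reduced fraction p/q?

44/41

Start with 1.
1 + 1/(1/1) = 1 + 1/1 = 2/1
1 + 1/(2/1) = 1 + 1/2 = 3/2
13 + 1/(3/2) = 13 + 2/3 = 41/3
1 + 1/(41/3) = 1 + 3/41 = 44/41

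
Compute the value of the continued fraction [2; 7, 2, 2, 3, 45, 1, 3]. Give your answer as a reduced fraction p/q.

49543/23206

Start with 3.
1 + 1/(3/1) = 1 + 1/3 = 4/3
45 + 1/(4/3) = 45 + 3/4 = 183/4
3 + 1/(183/4) = 3 + 4/183 = 553/183
2 + 1/(553/183) = 2 + 183/553 = 1289/553
2 + 1/(1289/553) = 2 + 553/1289 = 3131/1289
7 + 1/(3131/1289) = 7 + 1289/3131 = 23206/3131
2 + 1/(23206/3131) = 2 + 3131/23206 = 49543/23206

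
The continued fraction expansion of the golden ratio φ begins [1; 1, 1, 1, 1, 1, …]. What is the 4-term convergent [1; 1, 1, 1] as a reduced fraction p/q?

Compute successive convergents:
a_0 = 1: 1/1
a_1 = 1: 2/1
a_2 = 1: 3/2
a_3 = 1: 5/3

5/3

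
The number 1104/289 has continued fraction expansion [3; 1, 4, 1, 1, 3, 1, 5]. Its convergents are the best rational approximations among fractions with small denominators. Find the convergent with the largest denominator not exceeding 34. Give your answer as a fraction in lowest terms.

a_0 = 3: 3/1  (≤ bound)
a_1 = 1: 4/1  (≤ bound)
a_2 = 4: 19/5  (≤ bound)
a_3 = 1: 23/6  (≤ bound)
a_4 = 1: 42/11  (≤ bound)
a_5 = 3: 149/39  (> 34, stop)

42/11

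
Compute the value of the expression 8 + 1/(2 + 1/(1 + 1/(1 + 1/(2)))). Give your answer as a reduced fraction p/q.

109/13

Work from the innermost term outward:
Start with 2.
1 + 1/(2/1) = 1 + 1/2 = 3/2
1 + 1/(3/2) = 1 + 2/3 = 5/3
2 + 1/(5/3) = 2 + 3/5 = 13/5
8 + 1/(13/5) = 8 + 5/13 = 109/13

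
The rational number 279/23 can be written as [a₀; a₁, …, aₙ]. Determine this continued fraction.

[12; 7, 1, 2]

Apply division with remainder until the remainder is 0:
⌊279/23⌋ = 12, remainder 3
⌊23/3⌋ = 7, remainder 2
⌊3/2⌋ = 1, remainder 1
⌊2/1⌋ = 2, remainder 0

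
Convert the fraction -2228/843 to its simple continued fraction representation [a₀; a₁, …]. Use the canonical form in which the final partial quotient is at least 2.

[-3; 2, 1, 4, 60]

Apply division with remainder until the remainder is 0:
-2228 ÷ 843 → quotient -3, remainder 301
843 ÷ 301 → quotient 2, remainder 241
301 ÷ 241 → quotient 1, remainder 60
241 ÷ 60 → quotient 4, remainder 1
60 ÷ 1 → quotient 60, remainder 0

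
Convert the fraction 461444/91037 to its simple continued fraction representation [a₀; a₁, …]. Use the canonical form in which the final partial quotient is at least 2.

[5; 14, 1, 1, 5, 17, 16, 2]

⌊461444/91037⌋ = 5, remainder 6259
⌊91037/6259⌋ = 14, remainder 3411
⌊6259/3411⌋ = 1, remainder 2848
⌊3411/2848⌋ = 1, remainder 563
⌊2848/563⌋ = 5, remainder 33
⌊563/33⌋ = 17, remainder 2
⌊33/2⌋ = 16, remainder 1
⌊2/1⌋ = 2, remainder 0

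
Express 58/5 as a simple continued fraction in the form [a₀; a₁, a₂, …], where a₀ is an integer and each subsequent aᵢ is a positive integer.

⌊58/5⌋ = 11, remainder 3
⌊5/3⌋ = 1, remainder 2
⌊3/2⌋ = 1, remainder 1
⌊2/1⌋ = 2, remainder 0

[11; 1, 1, 2]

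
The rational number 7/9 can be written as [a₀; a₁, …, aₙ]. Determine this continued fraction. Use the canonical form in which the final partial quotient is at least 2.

[0; 1, 3, 2]

⌊7/9⌋ = 0, remainder 7
⌊9/7⌋ = 1, remainder 2
⌊7/2⌋ = 3, remainder 1
⌊2/1⌋ = 2, remainder 0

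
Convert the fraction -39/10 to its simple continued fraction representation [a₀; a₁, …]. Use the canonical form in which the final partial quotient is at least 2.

[-4; 10]

-39 ÷ 10 → quotient -4, remainder 1
10 ÷ 1 → quotient 10, remainder 0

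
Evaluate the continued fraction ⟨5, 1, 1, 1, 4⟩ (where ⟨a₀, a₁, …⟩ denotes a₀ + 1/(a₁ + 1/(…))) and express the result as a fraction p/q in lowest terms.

79/14

Work from the innermost term outward:
Start with 4.
1 + 1/(4/1) = 1 + 1/4 = 5/4
1 + 1/(5/4) = 1 + 4/5 = 9/5
1 + 1/(9/5) = 1 + 5/9 = 14/9
5 + 1/(14/9) = 5 + 9/14 = 79/14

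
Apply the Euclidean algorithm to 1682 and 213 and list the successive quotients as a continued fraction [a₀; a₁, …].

Repeatedly divide and take the remainder:
1682 ÷ 213 → quotient 7, remainder 191
213 ÷ 191 → quotient 1, remainder 22
191 ÷ 22 → quotient 8, remainder 15
22 ÷ 15 → quotient 1, remainder 7
15 ÷ 7 → quotient 2, remainder 1
7 ÷ 1 → quotient 7, remainder 0

[7; 1, 8, 1, 2, 7]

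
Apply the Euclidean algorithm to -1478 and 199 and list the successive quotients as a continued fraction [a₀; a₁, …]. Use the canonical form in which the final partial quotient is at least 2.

-1478 ÷ 199 → quotient -8, remainder 114
199 ÷ 114 → quotient 1, remainder 85
114 ÷ 85 → quotient 1, remainder 29
85 ÷ 29 → quotient 2, remainder 27
29 ÷ 27 → quotient 1, remainder 2
27 ÷ 2 → quotient 13, remainder 1
2 ÷ 1 → quotient 2, remainder 0

[-8; 1, 1, 2, 1, 13, 2]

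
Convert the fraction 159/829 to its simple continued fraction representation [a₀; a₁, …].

[0; 5, 4, 1, 2, 11]

159 = 0·829 + 159, so a_0 = 0
829 = 5·159 + 34, so a_1 = 5
159 = 4·34 + 23, so a_2 = 4
34 = 1·23 + 11, so a_3 = 1
23 = 2·11 + 1, so a_4 = 2
11 = 11·1 + 0, so a_5 = 11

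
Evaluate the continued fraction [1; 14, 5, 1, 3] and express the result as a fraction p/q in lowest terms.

349/326

a_0 = 1: 1/1
a_1 = 14: 15/14
a_2 = 5: 76/71
a_3 = 1: 91/85
a_4 = 3: 349/326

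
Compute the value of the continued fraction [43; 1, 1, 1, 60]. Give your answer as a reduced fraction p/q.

a_0 = 43: 43/1
a_1 = 1: 44/1
a_2 = 1: 87/2
a_3 = 1: 131/3
a_4 = 60: 7947/182

7947/182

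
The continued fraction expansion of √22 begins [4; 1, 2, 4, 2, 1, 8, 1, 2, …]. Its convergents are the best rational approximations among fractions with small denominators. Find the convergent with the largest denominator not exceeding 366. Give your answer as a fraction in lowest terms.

1712/365

a_0 = 4: 4/1  (≤ bound)
a_1 = 1: 5/1  (≤ bound)
a_2 = 2: 14/3  (≤ bound)
a_3 = 4: 61/13  (≤ bound)
a_4 = 2: 136/29  (≤ bound)
a_5 = 1: 197/42  (≤ bound)
a_6 = 8: 1712/365  (≤ bound)
a_7 = 1: 1909/407  (> 366, stop)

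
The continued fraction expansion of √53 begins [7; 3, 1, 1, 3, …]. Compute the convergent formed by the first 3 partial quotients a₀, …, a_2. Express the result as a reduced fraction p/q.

a_0 = 7: 7/1
a_1 = 3: 22/3
a_2 = 1: 29/4

29/4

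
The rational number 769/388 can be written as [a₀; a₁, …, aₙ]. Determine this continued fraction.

769 = 1·388 + 381, so a_0 = 1
388 = 1·381 + 7, so a_1 = 1
381 = 54·7 + 3, so a_2 = 54
7 = 2·3 + 1, so a_3 = 2
3 = 3·1 + 0, so a_4 = 3

[1; 1, 54, 2, 3]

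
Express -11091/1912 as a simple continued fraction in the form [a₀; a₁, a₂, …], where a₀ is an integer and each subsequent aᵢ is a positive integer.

[-6; 5, 54, 2, 3]

-11091 = -6·1912 + 381, so a_0 = -6
1912 = 5·381 + 7, so a_1 = 5
381 = 54·7 + 3, so a_2 = 54
7 = 2·3 + 1, so a_3 = 2
3 = 3·1 + 0, so a_4 = 3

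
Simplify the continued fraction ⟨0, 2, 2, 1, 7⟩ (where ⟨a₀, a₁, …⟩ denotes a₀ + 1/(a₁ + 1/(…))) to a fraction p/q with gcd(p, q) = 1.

23/54

Work from the innermost term outward:
Start with 7.
1 + 1/(7/1) = 1 + 1/7 = 8/7
2 + 1/(8/7) = 2 + 7/8 = 23/8
2 + 1/(23/8) = 2 + 8/23 = 54/23
0 + 1/(54/23) = 0 + 23/54 = 23/54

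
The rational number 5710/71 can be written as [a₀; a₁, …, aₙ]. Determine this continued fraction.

5710 ÷ 71 → quotient 80, remainder 30
71 ÷ 30 → quotient 2, remainder 11
30 ÷ 11 → quotient 2, remainder 8
11 ÷ 8 → quotient 1, remainder 3
8 ÷ 3 → quotient 2, remainder 2
3 ÷ 2 → quotient 1, remainder 1
2 ÷ 1 → quotient 2, remainder 0

[80; 2, 2, 1, 2, 1, 2]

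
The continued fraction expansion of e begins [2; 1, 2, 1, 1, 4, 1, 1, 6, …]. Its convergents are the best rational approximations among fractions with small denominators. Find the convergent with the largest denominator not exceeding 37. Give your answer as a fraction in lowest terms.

a_0 = 2: 2/1  (≤ bound)
a_1 = 1: 3/1  (≤ bound)
a_2 = 2: 8/3  (≤ bound)
a_3 = 1: 11/4  (≤ bound)
a_4 = 1: 19/7  (≤ bound)
a_5 = 4: 87/32  (≤ bound)
a_6 = 1: 106/39  (> 37, stop)

87/32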